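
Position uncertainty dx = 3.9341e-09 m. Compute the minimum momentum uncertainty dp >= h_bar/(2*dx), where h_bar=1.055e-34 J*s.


dp = h_bar / (2 * dx)
= 1.055e-34 / (2 * 3.9341e-09)
= 1.055e-34 / 7.8682e-09
= 1.3408e-26 kg*m/s

1.3408e-26


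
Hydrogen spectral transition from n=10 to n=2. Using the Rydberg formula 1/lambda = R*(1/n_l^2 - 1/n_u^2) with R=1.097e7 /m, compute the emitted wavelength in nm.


1/lambda = R * (1/n_l^2 - 1/n_u^2)
= 1.097e7 * (1/2^2 - 1/10^2)
= 1.097e7 * (0.25 - 0.01)
= 1.097e7 * 0.24
= 2.6328e+06 /m
lambda = 1 / 2.6328e+06 = 379.8238 nm

379.8238


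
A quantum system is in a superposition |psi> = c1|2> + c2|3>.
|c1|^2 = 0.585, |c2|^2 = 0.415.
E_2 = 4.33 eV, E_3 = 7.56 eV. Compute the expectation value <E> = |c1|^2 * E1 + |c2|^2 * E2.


<E> = |c1|^2 * E1 + |c2|^2 * E2
= 0.585 * 4.33 + 0.415 * 7.56
= 2.533 + 3.1374
= 5.6704 eV

5.6704


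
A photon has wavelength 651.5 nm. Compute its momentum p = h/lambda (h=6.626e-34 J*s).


p = h / lambda
= 6.626e-34 / (651.5e-9)
= 6.626e-34 / 6.5150e-07
= 1.0170e-27 kg*m/s

1.0170e-27


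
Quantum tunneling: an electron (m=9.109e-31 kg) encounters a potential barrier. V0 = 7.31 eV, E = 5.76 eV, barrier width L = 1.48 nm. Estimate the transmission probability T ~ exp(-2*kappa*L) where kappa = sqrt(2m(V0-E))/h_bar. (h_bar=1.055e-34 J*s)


V0 - E = 1.55 eV = 2.4831e-19 J
kappa = sqrt(2 * m * (V0-E)) / h_bar
= sqrt(2 * 9.109e-31 * 2.4831e-19) / 1.055e-34
= 6.3752e+09 /m
2*kappa*L = 2 * 6.3752e+09 * 1.48e-9
= 18.8706
T = exp(-18.8706) = 6.376520e-09

6.376520e-09


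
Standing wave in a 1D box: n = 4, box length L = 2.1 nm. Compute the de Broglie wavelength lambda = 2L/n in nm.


lambda = 2L / n
= 2 * 2.1 / 4
= 4.2 / 4
= 1.05 nm

1.05


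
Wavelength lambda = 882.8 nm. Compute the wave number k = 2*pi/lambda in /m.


k = 2 * pi / lambda
= 6.2832 / (882.8e-9)
= 6.2832 / 8.8280e-07
= 7.1173e+06 /m

7.1173e+06


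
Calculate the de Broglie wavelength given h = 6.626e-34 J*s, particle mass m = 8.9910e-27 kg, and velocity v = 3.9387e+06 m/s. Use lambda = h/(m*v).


lambda = h / (m * v)
= 6.626e-34 / (8.9910e-27 * 3.9387e+06)
= 6.626e-34 / 3.5413e-20
= 1.8711e-14 m

1.8711e-14


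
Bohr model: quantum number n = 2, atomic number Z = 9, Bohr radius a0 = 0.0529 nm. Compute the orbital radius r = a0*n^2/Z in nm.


r = a0 * n^2 / Z
= 0.0529 * 2^2 / 9
= 0.0529 * 4 / 9
= 0.0235 nm

0.0235


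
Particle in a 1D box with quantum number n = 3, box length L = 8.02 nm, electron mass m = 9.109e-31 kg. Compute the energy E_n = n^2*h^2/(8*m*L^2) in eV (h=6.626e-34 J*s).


E = n^2 * h^2 / (8 * m * L^2)
= 3^2 * (6.626e-34)^2 / (8 * 9.109e-31 * (8.02e-9)^2)
= 9 * 4.3904e-67 / (8 * 9.109e-31 * 6.4320e-17)
= 8.4302e-21 J
= 0.0526 eV

0.0526


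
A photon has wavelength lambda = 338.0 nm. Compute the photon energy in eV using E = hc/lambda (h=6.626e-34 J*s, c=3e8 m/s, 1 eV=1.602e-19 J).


E = hc / lambda
= (6.626e-34)(3e8) / (338.0e-9)
= 1.9878e-25 / 3.3800e-07
= 5.8811e-19 J
Converting to eV: 5.8811e-19 / 1.602e-19
= 3.6711 eV

3.6711


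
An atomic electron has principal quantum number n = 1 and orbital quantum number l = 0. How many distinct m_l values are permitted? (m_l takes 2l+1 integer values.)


m_l ranges from -l to +l in integer steps
So m_l goes from -0 to +0
Count = 2l + 1 = 2*0 + 1
= 1

1


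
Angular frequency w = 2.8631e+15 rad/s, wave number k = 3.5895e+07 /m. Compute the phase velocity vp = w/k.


vp = w / k
= 2.8631e+15 / 3.5895e+07
= 7.9763e+07 m/s

7.9763e+07


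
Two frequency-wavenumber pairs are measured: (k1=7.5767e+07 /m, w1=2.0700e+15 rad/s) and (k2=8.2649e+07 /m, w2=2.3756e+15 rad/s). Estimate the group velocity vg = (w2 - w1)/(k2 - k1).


vg = (w2 - w1) / (k2 - k1)
= (2.3756e+15 - 2.0700e+15) / (8.2649e+07 - 7.5767e+07)
= 3.0560e+14 / 6.8820e+06
= 4.4406e+07 m/s

4.4406e+07


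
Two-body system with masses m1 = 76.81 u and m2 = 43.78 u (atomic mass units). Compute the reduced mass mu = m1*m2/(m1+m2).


mu = m1 * m2 / (m1 + m2)
= 76.81 * 43.78 / (76.81 + 43.78)
= 3362.7418 / 120.59
= 27.8857 u

27.8857


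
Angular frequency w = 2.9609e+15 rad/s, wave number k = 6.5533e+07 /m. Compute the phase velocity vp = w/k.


vp = w / k
= 2.9609e+15 / 6.5533e+07
= 4.5182e+07 m/s

4.5182e+07


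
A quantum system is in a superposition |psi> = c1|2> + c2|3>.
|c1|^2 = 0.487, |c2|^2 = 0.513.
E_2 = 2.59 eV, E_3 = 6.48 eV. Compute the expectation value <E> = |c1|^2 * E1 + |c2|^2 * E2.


<E> = |c1|^2 * E1 + |c2|^2 * E2
= 0.487 * 2.59 + 0.513 * 6.48
= 1.2613 + 3.3242
= 4.5856 eV

4.5856


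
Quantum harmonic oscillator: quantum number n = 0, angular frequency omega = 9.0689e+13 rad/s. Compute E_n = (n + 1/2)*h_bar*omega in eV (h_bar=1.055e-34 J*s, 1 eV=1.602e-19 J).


E = (n + 1/2) * h_bar * omega
= (0 + 0.5) * 1.055e-34 * 9.0689e+13
= 0.5 * 9.5677e-21
= 4.7838e-21 J
= 0.0299 eV

0.0299


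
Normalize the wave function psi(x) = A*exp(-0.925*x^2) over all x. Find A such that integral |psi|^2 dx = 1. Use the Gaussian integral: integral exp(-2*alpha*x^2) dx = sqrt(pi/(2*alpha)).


integral |psi|^2 dx = A^2 * sqrt(pi/(2*alpha)) = 1
A^2 = sqrt(2*alpha/pi)
= sqrt(2 * 0.925 / pi)
= 0.767381
A = sqrt(0.767381)
= 0.876

0.876


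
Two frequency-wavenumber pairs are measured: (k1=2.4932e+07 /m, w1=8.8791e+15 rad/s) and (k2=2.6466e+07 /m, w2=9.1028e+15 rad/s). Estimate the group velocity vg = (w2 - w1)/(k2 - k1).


vg = (w2 - w1) / (k2 - k1)
= (9.1028e+15 - 8.8791e+15) / (2.6466e+07 - 2.4932e+07)
= 2.2370e+14 / 1.5340e+06
= 1.4583e+08 m/s

1.4583e+08


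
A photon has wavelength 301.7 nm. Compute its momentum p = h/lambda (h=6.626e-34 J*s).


p = h / lambda
= 6.626e-34 / (301.7e-9)
= 6.626e-34 / 3.0170e-07
= 2.1962e-27 kg*m/s

2.1962e-27


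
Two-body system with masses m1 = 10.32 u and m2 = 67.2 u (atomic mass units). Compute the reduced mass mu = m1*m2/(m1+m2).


mu = m1 * m2 / (m1 + m2)
= 10.32 * 67.2 / (10.32 + 67.2)
= 693.504 / 77.52
= 8.9461 u

8.9461


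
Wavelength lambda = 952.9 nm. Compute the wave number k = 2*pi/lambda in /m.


k = 2 * pi / lambda
= 6.2832 / (952.9e-9)
= 6.2832 / 9.5290e-07
= 6.5938e+06 /m

6.5938e+06


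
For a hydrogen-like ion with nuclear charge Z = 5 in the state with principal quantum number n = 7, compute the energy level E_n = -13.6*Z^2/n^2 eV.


E_n = -13.6 * Z^2 / n^2
= -13.6 * 5^2 / 7^2
= -13.6 * 25 / 49
= -6.9388 eV

-6.9388


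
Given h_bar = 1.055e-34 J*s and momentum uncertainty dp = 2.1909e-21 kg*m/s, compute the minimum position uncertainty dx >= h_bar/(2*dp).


dx = h_bar / (2 * dp)
= 1.055e-34 / (2 * 2.1909e-21)
= 1.055e-34 / 4.3818e-21
= 2.4077e-14 m

2.4077e-14


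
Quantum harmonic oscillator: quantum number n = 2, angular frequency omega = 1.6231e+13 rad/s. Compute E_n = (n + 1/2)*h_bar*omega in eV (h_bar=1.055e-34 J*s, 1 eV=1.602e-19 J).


E = (n + 1/2) * h_bar * omega
= (2 + 0.5) * 1.055e-34 * 1.6231e+13
= 2.5 * 1.7124e-21
= 4.2809e-21 J
= 0.0267 eV

0.0267


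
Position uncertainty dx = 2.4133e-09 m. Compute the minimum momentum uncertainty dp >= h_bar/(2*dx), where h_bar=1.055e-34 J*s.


dp = h_bar / (2 * dx)
= 1.055e-34 / (2 * 2.4133e-09)
= 1.055e-34 / 4.8266e-09
= 2.1858e-26 kg*m/s

2.1858e-26


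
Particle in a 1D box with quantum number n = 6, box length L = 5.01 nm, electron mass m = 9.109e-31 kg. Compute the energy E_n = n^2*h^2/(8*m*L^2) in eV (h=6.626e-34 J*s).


E = n^2 * h^2 / (8 * m * L^2)
= 6^2 * (6.626e-34)^2 / (8 * 9.109e-31 * (5.01e-9)^2)
= 36 * 4.3904e-67 / (8 * 9.109e-31 * 2.5100e-17)
= 8.6411e-20 J
= 0.5394 eV

0.5394


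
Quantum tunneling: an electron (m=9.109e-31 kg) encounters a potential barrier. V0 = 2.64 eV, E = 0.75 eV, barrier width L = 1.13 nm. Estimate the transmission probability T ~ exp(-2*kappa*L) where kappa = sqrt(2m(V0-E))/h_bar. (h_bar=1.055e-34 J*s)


V0 - E = 1.89 eV = 3.0278e-19 J
kappa = sqrt(2 * m * (V0-E)) / h_bar
= sqrt(2 * 9.109e-31 * 3.0278e-19) / 1.055e-34
= 7.0398e+09 /m
2*kappa*L = 2 * 7.0398e+09 * 1.13e-9
= 15.9099
T = exp(-15.9099) = 1.231407e-07

1.231407e-07


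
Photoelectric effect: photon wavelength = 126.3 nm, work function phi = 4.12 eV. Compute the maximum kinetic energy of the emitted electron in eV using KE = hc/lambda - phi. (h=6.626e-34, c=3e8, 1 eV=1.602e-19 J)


E_photon = hc / lambda
= (6.626e-34)(3e8) / (126.3e-9)
= 1.5739e-18 J
= 9.8244 eV
KE = E_photon - phi
= 9.8244 - 4.12
= 5.7044 eV

5.7044


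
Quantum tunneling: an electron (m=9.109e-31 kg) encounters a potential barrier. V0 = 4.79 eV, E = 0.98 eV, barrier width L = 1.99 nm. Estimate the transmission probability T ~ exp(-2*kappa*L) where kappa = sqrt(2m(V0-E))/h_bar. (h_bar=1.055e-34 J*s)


V0 - E = 3.81 eV = 6.1036e-19 J
kappa = sqrt(2 * m * (V0-E)) / h_bar
= sqrt(2 * 9.109e-31 * 6.1036e-19) / 1.055e-34
= 9.9952e+09 /m
2*kappa*L = 2 * 9.9952e+09 * 1.99e-9
= 39.7809
T = exp(-39.7809) = 5.288964e-18

5.288964e-18


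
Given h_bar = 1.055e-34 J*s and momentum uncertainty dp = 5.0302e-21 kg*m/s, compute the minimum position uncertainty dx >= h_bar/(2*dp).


dx = h_bar / (2 * dp)
= 1.055e-34 / (2 * 5.0302e-21)
= 1.055e-34 / 1.0060e-20
= 1.0487e-14 m

1.0487e-14


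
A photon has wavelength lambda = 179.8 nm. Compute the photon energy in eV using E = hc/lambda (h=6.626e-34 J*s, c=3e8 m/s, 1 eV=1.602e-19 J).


E = hc / lambda
= (6.626e-34)(3e8) / (179.8e-9)
= 1.9878e-25 / 1.7980e-07
= 1.1056e-18 J
Converting to eV: 1.1056e-18 / 1.602e-19
= 6.9011 eV

6.9011


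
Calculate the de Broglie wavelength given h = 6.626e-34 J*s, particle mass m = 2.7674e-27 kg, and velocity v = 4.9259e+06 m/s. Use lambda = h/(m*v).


lambda = h / (m * v)
= 6.626e-34 / (2.7674e-27 * 4.9259e+06)
= 6.626e-34 / 1.3632e-20
= 4.8606e-14 m

4.8606e-14


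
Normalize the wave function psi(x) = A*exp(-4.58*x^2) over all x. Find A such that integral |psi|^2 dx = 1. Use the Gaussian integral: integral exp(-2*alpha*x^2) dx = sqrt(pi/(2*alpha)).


integral |psi|^2 dx = A^2 * sqrt(pi/(2*alpha)) = 1
A^2 = sqrt(2*alpha/pi)
= sqrt(2 * 4.58 / pi)
= 1.707548
A = sqrt(1.707548)
= 1.3067

1.3067


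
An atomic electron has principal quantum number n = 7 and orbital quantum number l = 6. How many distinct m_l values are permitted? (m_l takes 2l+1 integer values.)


m_l ranges from -l to +l in integer steps
So m_l goes from -6 to +6
Count = 2l + 1 = 2*6 + 1
= 13

13


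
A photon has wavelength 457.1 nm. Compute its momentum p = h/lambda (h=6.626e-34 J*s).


p = h / lambda
= 6.626e-34 / (457.1e-9)
= 6.626e-34 / 4.5710e-07
= 1.4496e-27 kg*m/s

1.4496e-27


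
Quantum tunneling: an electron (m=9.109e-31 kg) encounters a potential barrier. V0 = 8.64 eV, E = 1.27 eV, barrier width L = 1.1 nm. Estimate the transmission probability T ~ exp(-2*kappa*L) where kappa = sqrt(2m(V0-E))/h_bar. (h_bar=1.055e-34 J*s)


V0 - E = 7.37 eV = 1.1807e-18 J
kappa = sqrt(2 * m * (V0-E)) / h_bar
= sqrt(2 * 9.109e-31 * 1.1807e-18) / 1.055e-34
= 1.3902e+10 /m
2*kappa*L = 2 * 1.3902e+10 * 1.1e-9
= 30.5834
T = exp(-30.5834) = 5.221606e-14

5.221606e-14


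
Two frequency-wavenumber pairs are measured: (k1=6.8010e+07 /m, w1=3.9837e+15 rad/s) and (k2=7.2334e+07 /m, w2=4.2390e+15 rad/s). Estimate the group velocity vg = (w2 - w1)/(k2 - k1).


vg = (w2 - w1) / (k2 - k1)
= (4.2390e+15 - 3.9837e+15) / (7.2334e+07 - 6.8010e+07)
= 2.5530e+14 / 4.3240e+06
= 5.9043e+07 m/s

5.9043e+07


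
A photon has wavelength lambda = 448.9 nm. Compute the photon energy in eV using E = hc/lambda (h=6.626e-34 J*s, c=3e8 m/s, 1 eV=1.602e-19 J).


E = hc / lambda
= (6.626e-34)(3e8) / (448.9e-9)
= 1.9878e-25 / 4.4890e-07
= 4.4282e-19 J
Converting to eV: 4.4282e-19 / 1.602e-19
= 2.7641 eV

2.7641


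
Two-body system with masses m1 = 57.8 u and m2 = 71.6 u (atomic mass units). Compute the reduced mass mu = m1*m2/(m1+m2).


mu = m1 * m2 / (m1 + m2)
= 57.8 * 71.6 / (57.8 + 71.6)
= 4138.48 / 129.4
= 31.9821 u

31.9821


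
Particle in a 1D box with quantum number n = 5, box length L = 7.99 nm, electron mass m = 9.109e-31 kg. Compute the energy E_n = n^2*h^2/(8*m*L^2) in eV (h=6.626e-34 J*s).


E = n^2 * h^2 / (8 * m * L^2)
= 5^2 * (6.626e-34)^2 / (8 * 9.109e-31 * (7.99e-9)^2)
= 25 * 4.3904e-67 / (8 * 9.109e-31 * 6.3840e-17)
= 2.3593e-20 J
= 0.1473 eV

0.1473


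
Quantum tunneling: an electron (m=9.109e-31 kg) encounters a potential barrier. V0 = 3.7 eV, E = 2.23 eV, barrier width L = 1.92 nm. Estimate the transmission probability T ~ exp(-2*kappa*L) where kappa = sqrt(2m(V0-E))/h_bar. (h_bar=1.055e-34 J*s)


V0 - E = 1.47 eV = 2.3549e-19 J
kappa = sqrt(2 * m * (V0-E)) / h_bar
= sqrt(2 * 9.109e-31 * 2.3549e-19) / 1.055e-34
= 6.2085e+09 /m
2*kappa*L = 2 * 6.2085e+09 * 1.92e-9
= 23.8407
T = exp(-23.8407) = 4.427053e-11

4.427053e-11


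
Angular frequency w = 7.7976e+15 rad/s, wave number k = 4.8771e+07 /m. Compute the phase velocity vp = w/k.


vp = w / k
= 7.7976e+15 / 4.8771e+07
= 1.5988e+08 m/s

1.5988e+08


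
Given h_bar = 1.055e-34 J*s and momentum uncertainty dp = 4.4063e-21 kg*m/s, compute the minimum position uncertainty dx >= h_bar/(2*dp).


dx = h_bar / (2 * dp)
= 1.055e-34 / (2 * 4.4063e-21)
= 1.055e-34 / 8.8126e-21
= 1.1971e-14 m

1.1971e-14


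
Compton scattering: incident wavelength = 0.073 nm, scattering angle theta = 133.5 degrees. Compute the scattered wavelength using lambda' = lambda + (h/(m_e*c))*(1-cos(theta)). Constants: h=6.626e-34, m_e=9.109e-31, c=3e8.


Compton wavelength: h/(m_e*c) = 2.4247e-12 m
d_lambda = 2.4247e-12 * (1 - cos(133.5 deg))
= 2.4247e-12 * 1.688355
= 4.0938e-12 m = 0.004094 nm
lambda' = 0.073 + 0.004094
= 0.077094 nm

0.077094


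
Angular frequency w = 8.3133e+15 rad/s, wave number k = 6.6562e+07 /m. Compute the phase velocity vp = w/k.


vp = w / k
= 8.3133e+15 / 6.6562e+07
= 1.2490e+08 m/s

1.2490e+08


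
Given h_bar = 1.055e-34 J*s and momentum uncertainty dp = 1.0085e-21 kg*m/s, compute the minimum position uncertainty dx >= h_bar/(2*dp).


dx = h_bar / (2 * dp)
= 1.055e-34 / (2 * 1.0085e-21)
= 1.055e-34 / 2.0170e-21
= 5.2305e-14 m

5.2305e-14


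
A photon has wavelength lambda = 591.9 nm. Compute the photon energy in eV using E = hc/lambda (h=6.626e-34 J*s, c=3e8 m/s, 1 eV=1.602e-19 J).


E = hc / lambda
= (6.626e-34)(3e8) / (591.9e-9)
= 1.9878e-25 / 5.9190e-07
= 3.3583e-19 J
Converting to eV: 3.3583e-19 / 1.602e-19
= 2.0963 eV

2.0963


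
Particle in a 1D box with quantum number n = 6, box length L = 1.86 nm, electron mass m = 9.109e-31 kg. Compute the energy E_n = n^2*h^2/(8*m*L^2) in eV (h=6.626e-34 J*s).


E = n^2 * h^2 / (8 * m * L^2)
= 6^2 * (6.626e-34)^2 / (8 * 9.109e-31 * (1.86e-9)^2)
= 36 * 4.3904e-67 / (8 * 9.109e-31 * 3.4596e-18)
= 6.2693e-19 J
= 3.9134 eV

3.9134


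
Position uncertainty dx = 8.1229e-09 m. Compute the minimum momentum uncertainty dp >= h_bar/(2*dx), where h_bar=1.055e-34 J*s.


dp = h_bar / (2 * dx)
= 1.055e-34 / (2 * 8.1229e-09)
= 1.055e-34 / 1.6246e-08
= 6.4940e-27 kg*m/s

6.4940e-27


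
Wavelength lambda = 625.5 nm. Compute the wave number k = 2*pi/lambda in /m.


k = 2 * pi / lambda
= 6.2832 / (625.5e-9)
= 6.2832 / 6.2550e-07
= 1.0045e+07 /m

1.0045e+07


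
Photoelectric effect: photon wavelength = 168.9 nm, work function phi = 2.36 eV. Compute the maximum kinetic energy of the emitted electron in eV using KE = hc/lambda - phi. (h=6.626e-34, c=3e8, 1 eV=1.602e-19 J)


E_photon = hc / lambda
= (6.626e-34)(3e8) / (168.9e-9)
= 1.1769e-18 J
= 7.3465 eV
KE = E_photon - phi
= 7.3465 - 2.36
= 4.9865 eV

4.9865


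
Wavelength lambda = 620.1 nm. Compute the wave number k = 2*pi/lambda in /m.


k = 2 * pi / lambda
= 6.2832 / (620.1e-9)
= 6.2832 / 6.2010e-07
= 1.0133e+07 /m

1.0133e+07


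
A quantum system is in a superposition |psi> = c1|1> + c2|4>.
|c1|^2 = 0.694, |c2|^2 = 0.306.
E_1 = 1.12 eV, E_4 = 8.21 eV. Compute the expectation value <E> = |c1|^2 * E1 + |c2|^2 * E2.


<E> = |c1|^2 * E1 + |c2|^2 * E2
= 0.694 * 1.12 + 0.306 * 8.21
= 0.7773 + 2.5123
= 3.2895 eV

3.2895


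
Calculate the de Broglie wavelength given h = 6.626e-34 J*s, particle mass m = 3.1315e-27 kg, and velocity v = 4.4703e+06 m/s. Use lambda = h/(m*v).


lambda = h / (m * v)
= 6.626e-34 / (3.1315e-27 * 4.4703e+06)
= 6.626e-34 / 1.3999e-20
= 4.7333e-14 m

4.7333e-14


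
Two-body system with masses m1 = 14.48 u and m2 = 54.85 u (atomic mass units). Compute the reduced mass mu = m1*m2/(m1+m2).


mu = m1 * m2 / (m1 + m2)
= 14.48 * 54.85 / (14.48 + 54.85)
= 794.228 / 69.33
= 11.4558 u

11.4558


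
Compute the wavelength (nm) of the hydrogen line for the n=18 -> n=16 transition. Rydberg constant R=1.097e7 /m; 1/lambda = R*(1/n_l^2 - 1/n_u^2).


1/lambda = R * (1/n_l^2 - 1/n_u^2)
= 1.097e7 * (1/16^2 - 1/18^2)
= 1.097e7 * (0.003906 - 0.003086)
= 1.097e7 * 0.00082
= 8.9935e+03 /m
lambda = 1 / 8.9935e+03 = 111190.9486 nm

111190.9486


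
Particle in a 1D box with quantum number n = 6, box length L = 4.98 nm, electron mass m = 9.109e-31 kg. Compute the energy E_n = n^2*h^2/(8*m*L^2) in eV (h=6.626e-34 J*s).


E = n^2 * h^2 / (8 * m * L^2)
= 6^2 * (6.626e-34)^2 / (8 * 9.109e-31 * (4.98e-9)^2)
= 36 * 4.3904e-67 / (8 * 9.109e-31 * 2.4800e-17)
= 8.7455e-20 J
= 0.5459 eV

0.5459


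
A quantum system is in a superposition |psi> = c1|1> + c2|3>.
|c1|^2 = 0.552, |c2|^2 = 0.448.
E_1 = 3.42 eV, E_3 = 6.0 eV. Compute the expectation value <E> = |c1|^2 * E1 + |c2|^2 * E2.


<E> = |c1|^2 * E1 + |c2|^2 * E2
= 0.552 * 3.42 + 0.448 * 6.0
= 1.8878 + 2.688
= 4.5758 eV

4.5758


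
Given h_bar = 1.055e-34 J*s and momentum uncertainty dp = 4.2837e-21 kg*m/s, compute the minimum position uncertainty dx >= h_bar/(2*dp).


dx = h_bar / (2 * dp)
= 1.055e-34 / (2 * 4.2837e-21)
= 1.055e-34 / 8.5674e-21
= 1.2314e-14 m

1.2314e-14


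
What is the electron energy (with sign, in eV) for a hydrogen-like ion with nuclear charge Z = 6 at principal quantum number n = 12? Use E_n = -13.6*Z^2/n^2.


E_n = -13.6 * Z^2 / n^2
= -13.6 * 6^2 / 12^2
= -13.6 * 36 / 144
= -3.4 eV

-3.4


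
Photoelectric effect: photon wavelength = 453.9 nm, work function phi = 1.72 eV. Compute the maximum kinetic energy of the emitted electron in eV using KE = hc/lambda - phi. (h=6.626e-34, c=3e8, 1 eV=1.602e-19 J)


E_photon = hc / lambda
= (6.626e-34)(3e8) / (453.9e-9)
= 4.3794e-19 J
= 2.7337 eV
KE = E_photon - phi
= 2.7337 - 1.72
= 1.0137 eV

1.0137


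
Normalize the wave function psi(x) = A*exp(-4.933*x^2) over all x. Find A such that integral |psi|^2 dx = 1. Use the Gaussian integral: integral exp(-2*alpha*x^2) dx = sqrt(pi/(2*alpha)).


integral |psi|^2 dx = A^2 * sqrt(pi/(2*alpha)) = 1
A^2 = sqrt(2*alpha/pi)
= sqrt(2 * 4.933 / pi)
= 1.77213
A = sqrt(1.77213)
= 1.3312

1.3312


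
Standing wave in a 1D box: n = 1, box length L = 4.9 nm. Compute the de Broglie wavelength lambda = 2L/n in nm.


lambda = 2L / n
= 2 * 4.9 / 1
= 9.8 / 1
= 9.8 nm

9.8


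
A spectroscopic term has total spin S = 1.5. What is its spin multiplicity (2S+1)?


Spin multiplicity = 2S + 1
= 2 * 1.5 + 1
= 3.0 + 1
= 4

4


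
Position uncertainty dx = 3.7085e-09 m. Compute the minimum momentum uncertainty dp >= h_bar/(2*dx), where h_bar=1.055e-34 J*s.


dp = h_bar / (2 * dx)
= 1.055e-34 / (2 * 3.7085e-09)
= 1.055e-34 / 7.4170e-09
= 1.4224e-26 kg*m/s

1.4224e-26


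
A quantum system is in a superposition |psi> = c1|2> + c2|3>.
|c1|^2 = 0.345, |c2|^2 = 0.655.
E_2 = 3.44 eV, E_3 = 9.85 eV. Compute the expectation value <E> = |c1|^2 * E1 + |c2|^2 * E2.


<E> = |c1|^2 * E1 + |c2|^2 * E2
= 0.345 * 3.44 + 0.655 * 9.85
= 1.1868 + 6.4517
= 7.6385 eV

7.6385


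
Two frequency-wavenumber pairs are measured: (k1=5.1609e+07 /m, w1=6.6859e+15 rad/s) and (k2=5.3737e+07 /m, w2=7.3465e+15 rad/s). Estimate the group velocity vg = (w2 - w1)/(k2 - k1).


vg = (w2 - w1) / (k2 - k1)
= (7.3465e+15 - 6.6859e+15) / (5.3737e+07 - 5.1609e+07)
= 6.6060e+14 / 2.1280e+06
= 3.1043e+08 m/s

3.1043e+08


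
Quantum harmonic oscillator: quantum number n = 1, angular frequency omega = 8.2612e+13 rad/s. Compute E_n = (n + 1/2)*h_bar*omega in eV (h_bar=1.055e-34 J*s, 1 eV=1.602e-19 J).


E = (n + 1/2) * h_bar * omega
= (1 + 0.5) * 1.055e-34 * 8.2612e+13
= 1.5 * 8.7156e-21
= 1.3073e-20 J
= 0.0816 eV

0.0816


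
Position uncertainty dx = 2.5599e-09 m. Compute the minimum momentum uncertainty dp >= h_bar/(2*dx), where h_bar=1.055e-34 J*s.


dp = h_bar / (2 * dx)
= 1.055e-34 / (2 * 2.5599e-09)
= 1.055e-34 / 5.1198e-09
= 2.0606e-26 kg*m/s

2.0606e-26


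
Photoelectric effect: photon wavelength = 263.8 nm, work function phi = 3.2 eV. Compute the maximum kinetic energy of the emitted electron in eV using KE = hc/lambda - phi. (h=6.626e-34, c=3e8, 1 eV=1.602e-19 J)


E_photon = hc / lambda
= (6.626e-34)(3e8) / (263.8e-9)
= 7.5353e-19 J
= 4.7037 eV
KE = E_photon - phi
= 4.7037 - 3.2
= 1.5037 eV

1.5037


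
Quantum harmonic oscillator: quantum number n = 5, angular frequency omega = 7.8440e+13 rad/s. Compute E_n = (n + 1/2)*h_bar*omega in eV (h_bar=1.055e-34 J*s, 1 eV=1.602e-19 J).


E = (n + 1/2) * h_bar * omega
= (5 + 0.5) * 1.055e-34 * 7.8440e+13
= 5.5 * 8.2754e-21
= 4.5515e-20 J
= 0.2841 eV

0.2841


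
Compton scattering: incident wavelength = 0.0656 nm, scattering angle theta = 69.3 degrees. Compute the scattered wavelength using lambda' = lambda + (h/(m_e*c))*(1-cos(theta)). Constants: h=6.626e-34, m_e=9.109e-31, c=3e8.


Compton wavelength: h/(m_e*c) = 2.4247e-12 m
d_lambda = 2.4247e-12 * (1 - cos(69.3 deg))
= 2.4247e-12 * 0.646525
= 1.5676e-12 m = 0.001568 nm
lambda' = 0.0656 + 0.001568
= 0.067168 nm

0.067168


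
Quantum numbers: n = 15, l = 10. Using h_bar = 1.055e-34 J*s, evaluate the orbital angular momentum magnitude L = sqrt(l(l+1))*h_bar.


L = sqrt(l*(l+1)) * h_bar
= sqrt(10 * 11) * 1.055e-34
= sqrt(110) * 1.055e-34
= 10.4881 * 1.055e-34
= 1.1065e-33 J*s

1.1065e-33


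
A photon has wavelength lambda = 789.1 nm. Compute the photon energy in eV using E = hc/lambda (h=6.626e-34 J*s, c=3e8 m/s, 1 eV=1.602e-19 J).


E = hc / lambda
= (6.626e-34)(3e8) / (789.1e-9)
= 1.9878e-25 / 7.8910e-07
= 2.5191e-19 J
Converting to eV: 2.5191e-19 / 1.602e-19
= 1.5725 eV

1.5725


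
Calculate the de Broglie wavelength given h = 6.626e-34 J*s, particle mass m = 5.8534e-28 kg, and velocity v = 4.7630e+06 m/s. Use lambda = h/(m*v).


lambda = h / (m * v)
= 6.626e-34 / (5.8534e-28 * 4.7630e+06)
= 6.626e-34 / 2.7880e-21
= 2.3766e-13 m

2.3766e-13


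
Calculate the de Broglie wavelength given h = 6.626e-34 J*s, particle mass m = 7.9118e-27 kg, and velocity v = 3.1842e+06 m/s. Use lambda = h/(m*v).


lambda = h / (m * v)
= 6.626e-34 / (7.9118e-27 * 3.1842e+06)
= 6.626e-34 / 2.5193e-20
= 2.6301e-14 m

2.6301e-14


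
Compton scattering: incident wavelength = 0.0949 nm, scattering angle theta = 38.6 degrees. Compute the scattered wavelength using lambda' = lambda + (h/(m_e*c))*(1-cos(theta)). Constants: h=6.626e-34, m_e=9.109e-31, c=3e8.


Compton wavelength: h/(m_e*c) = 2.4247e-12 m
d_lambda = 2.4247e-12 * (1 - cos(38.6 deg))
= 2.4247e-12 * 0.21848
= 5.2975e-13 m = 0.00053 nm
lambda' = 0.0949 + 0.00053
= 0.09543 nm

0.09543


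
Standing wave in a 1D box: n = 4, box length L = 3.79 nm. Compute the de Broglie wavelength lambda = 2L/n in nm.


lambda = 2L / n
= 2 * 3.79 / 4
= 7.58 / 4
= 1.895 nm

1.895


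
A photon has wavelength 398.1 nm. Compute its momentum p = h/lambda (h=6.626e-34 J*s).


p = h / lambda
= 6.626e-34 / (398.1e-9)
= 6.626e-34 / 3.9810e-07
= 1.6644e-27 kg*m/s

1.6644e-27


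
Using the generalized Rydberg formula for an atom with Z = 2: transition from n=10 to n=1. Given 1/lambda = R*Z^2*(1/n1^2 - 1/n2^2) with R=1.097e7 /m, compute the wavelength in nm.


1/lambda = R * Z^2 * (1/n1^2 - 1/n2^2)
= 1.097e7 * 2^2 * (1/1^2 - 1/10^2)
= 1.097e7 * 4 * (1.0 - 0.01)
= 4.3441e+07 /m
lambda = 1 / 4.3441e+07
= 23.0196 nm

23.0196


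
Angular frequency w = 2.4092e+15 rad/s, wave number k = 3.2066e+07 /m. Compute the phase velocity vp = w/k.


vp = w / k
= 2.4092e+15 / 3.2066e+07
= 7.5133e+07 m/s

7.5133e+07


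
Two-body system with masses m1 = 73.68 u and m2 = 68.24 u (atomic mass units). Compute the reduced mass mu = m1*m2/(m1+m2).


mu = m1 * m2 / (m1 + m2)
= 73.68 * 68.24 / (73.68 + 68.24)
= 5027.9232 / 141.92
= 35.4279 u

35.4279


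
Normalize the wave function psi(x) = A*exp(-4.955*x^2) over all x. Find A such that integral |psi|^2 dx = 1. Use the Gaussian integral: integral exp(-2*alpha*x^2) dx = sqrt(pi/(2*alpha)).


integral |psi|^2 dx = A^2 * sqrt(pi/(2*alpha)) = 1
A^2 = sqrt(2*alpha/pi)
= sqrt(2 * 4.955 / pi)
= 1.776077
A = sqrt(1.776077)
= 1.3327

1.3327


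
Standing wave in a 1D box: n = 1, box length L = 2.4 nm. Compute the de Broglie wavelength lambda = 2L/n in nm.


lambda = 2L / n
= 2 * 2.4 / 1
= 4.8 / 1
= 4.8 nm

4.8


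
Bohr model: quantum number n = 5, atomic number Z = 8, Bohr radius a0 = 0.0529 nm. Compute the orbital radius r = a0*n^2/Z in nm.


r = a0 * n^2 / Z
= 0.0529 * 5^2 / 8
= 0.0529 * 25 / 8
= 0.1653 nm

0.1653


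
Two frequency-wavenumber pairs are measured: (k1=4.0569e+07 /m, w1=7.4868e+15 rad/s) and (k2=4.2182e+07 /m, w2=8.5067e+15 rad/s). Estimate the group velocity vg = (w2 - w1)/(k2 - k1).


vg = (w2 - w1) / (k2 - k1)
= (8.5067e+15 - 7.4868e+15) / (4.2182e+07 - 4.0569e+07)
= 1.0199e+15 / 1.6130e+06
= 6.3230e+08 m/s

6.3230e+08


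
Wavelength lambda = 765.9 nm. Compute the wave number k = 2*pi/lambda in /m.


k = 2 * pi / lambda
= 6.2832 / (765.9e-9)
= 6.2832 / 7.6590e-07
= 8.2037e+06 /m

8.2037e+06


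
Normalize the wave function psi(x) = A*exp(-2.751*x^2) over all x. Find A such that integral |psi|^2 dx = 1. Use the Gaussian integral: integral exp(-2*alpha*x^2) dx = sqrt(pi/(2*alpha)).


integral |psi|^2 dx = A^2 * sqrt(pi/(2*alpha)) = 1
A^2 = sqrt(2*alpha/pi)
= sqrt(2 * 2.751 / pi)
= 1.323382
A = sqrt(1.323382)
= 1.1504

1.1504


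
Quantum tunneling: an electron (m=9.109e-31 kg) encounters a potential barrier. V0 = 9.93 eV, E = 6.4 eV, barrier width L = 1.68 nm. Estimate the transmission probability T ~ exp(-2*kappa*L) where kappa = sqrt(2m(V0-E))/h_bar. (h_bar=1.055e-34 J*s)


V0 - E = 3.53 eV = 5.6551e-19 J
kappa = sqrt(2 * m * (V0-E)) / h_bar
= sqrt(2 * 9.109e-31 * 5.6551e-19) / 1.055e-34
= 9.6209e+09 /m
2*kappa*L = 2 * 9.6209e+09 * 1.68e-9
= 32.3263
T = exp(-32.3263) = 9.138471e-15

9.138471e-15


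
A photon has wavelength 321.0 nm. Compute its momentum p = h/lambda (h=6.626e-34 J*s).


p = h / lambda
= 6.626e-34 / (321.0e-9)
= 6.626e-34 / 3.2100e-07
= 2.0642e-27 kg*m/s

2.0642e-27


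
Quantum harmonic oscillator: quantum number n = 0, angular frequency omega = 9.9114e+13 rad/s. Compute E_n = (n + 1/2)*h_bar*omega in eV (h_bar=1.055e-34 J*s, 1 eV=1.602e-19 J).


E = (n + 1/2) * h_bar * omega
= (0 + 0.5) * 1.055e-34 * 9.9114e+13
= 0.5 * 1.0457e-20
= 5.2283e-21 J
= 0.0326 eV

0.0326


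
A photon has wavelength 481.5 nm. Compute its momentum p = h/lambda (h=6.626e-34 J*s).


p = h / lambda
= 6.626e-34 / (481.5e-9)
= 6.626e-34 / 4.8150e-07
= 1.3761e-27 kg*m/s

1.3761e-27


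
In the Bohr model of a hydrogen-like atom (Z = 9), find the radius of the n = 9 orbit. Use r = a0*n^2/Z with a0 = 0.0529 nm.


r = a0 * n^2 / Z
= 0.0529 * 9^2 / 9
= 0.0529 * 81 / 9
= 0.4761 nm

0.4761


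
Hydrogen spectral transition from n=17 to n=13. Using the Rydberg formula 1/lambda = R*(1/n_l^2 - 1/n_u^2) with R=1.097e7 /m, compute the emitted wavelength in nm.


1/lambda = R * (1/n_l^2 - 1/n_u^2)
= 1.097e7 * (1/13^2 - 1/17^2)
= 1.097e7 * (0.005917 - 0.00346)
= 1.097e7 * 0.002457
= 2.6953e+04 /m
lambda = 1 / 2.6953e+04 = 37101.9447 nm

37101.9447


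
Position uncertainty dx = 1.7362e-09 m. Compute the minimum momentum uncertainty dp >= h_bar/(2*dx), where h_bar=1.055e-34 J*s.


dp = h_bar / (2 * dx)
= 1.055e-34 / (2 * 1.7362e-09)
= 1.055e-34 / 3.4724e-09
= 3.0382e-26 kg*m/s

3.0382e-26


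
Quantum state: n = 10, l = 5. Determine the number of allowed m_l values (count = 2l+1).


m_l ranges from -l to +l in integer steps
So m_l goes from -5 to +5
Count = 2l + 1 = 2*5 + 1
= 11

11


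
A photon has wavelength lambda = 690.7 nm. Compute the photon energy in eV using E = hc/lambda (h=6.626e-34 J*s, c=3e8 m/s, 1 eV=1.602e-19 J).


E = hc / lambda
= (6.626e-34)(3e8) / (690.7e-9)
= 1.9878e-25 / 6.9070e-07
= 2.8779e-19 J
Converting to eV: 2.8779e-19 / 1.602e-19
= 1.7965 eV

1.7965


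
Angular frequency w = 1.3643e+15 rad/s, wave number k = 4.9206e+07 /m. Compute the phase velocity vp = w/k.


vp = w / k
= 1.3643e+15 / 4.9206e+07
= 2.7726e+07 m/s

2.7726e+07


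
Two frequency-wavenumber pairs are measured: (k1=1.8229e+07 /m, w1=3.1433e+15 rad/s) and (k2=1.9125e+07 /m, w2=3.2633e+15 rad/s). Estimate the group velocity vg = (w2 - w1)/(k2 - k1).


vg = (w2 - w1) / (k2 - k1)
= (3.2633e+15 - 3.1433e+15) / (1.9125e+07 - 1.8229e+07)
= 1.2000e+14 / 8.9600e+05
= 1.3393e+08 m/s

1.3393e+08


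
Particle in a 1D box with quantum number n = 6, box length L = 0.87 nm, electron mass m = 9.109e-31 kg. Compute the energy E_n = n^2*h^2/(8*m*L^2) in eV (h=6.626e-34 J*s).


E = n^2 * h^2 / (8 * m * L^2)
= 6^2 * (6.626e-34)^2 / (8 * 9.109e-31 * (0.87e-9)^2)
= 36 * 4.3904e-67 / (8 * 9.109e-31 * 7.5690e-19)
= 2.8655e-18 J
= 17.8873 eV

17.8873


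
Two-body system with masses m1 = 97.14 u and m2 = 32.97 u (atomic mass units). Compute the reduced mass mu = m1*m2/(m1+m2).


mu = m1 * m2 / (m1 + m2)
= 97.14 * 32.97 / (97.14 + 32.97)
= 3202.7058 / 130.11
= 24.6154 u

24.6154


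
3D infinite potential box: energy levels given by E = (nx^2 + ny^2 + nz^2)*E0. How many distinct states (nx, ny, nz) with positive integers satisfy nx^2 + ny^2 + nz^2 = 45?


Enumerate all (nx, ny, nz) with nx^2 + ny^2 + nz^2 = 45:
(2,4,5)
(2,5,4)
(4,2,5)
(4,5,2)
(5,2,4)
(5,4,2)
Total degeneracy = 6

6


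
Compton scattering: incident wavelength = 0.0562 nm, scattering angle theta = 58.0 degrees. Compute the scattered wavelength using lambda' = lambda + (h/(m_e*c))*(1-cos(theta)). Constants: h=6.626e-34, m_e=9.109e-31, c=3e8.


Compton wavelength: h/(m_e*c) = 2.4247e-12 m
d_lambda = 2.4247e-12 * (1 - cos(58.0 deg))
= 2.4247e-12 * 0.470081
= 1.1398e-12 m = 0.00114 nm
lambda' = 0.0562 + 0.00114
= 0.05734 nm

0.05734


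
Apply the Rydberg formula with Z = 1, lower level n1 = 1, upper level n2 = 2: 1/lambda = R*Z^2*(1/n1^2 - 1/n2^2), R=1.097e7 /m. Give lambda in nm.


1/lambda = R * Z^2 * (1/n1^2 - 1/n2^2)
= 1.097e7 * 1^2 * (1/1^2 - 1/2^2)
= 1.097e7 * 1 * (1.0 - 0.25)
= 8.2275e+06 /m
lambda = 1 / 8.2275e+06
= 121.5436 nm

121.5436


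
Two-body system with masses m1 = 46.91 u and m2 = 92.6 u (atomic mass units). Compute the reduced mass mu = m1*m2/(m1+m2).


mu = m1 * m2 / (m1 + m2)
= 46.91 * 92.6 / (46.91 + 92.6)
= 4343.866 / 139.51
= 31.1366 u

31.1366


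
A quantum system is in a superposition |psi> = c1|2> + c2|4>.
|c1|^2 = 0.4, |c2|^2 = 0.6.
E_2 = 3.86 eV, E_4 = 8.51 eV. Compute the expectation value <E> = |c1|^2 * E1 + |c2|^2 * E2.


<E> = |c1|^2 * E1 + |c2|^2 * E2
= 0.4 * 3.86 + 0.6 * 8.51
= 1.544 + 5.106
= 6.65 eV

6.65


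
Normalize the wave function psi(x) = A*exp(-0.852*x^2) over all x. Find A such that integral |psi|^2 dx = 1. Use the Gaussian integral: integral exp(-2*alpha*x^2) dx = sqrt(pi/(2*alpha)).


integral |psi|^2 dx = A^2 * sqrt(pi/(2*alpha)) = 1
A^2 = sqrt(2*alpha/pi)
= sqrt(2 * 0.852 / pi)
= 0.736478
A = sqrt(0.736478)
= 0.8582

0.8582


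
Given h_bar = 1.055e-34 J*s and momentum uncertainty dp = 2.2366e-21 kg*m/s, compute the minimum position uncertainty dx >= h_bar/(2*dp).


dx = h_bar / (2 * dp)
= 1.055e-34 / (2 * 2.2366e-21)
= 1.055e-34 / 4.4732e-21
= 2.3585e-14 m

2.3585e-14


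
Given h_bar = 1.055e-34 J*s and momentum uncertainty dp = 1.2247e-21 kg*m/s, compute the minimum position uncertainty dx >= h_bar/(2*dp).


dx = h_bar / (2 * dp)
= 1.055e-34 / (2 * 1.2247e-21)
= 1.055e-34 / 2.4494e-21
= 4.3072e-14 m

4.3072e-14


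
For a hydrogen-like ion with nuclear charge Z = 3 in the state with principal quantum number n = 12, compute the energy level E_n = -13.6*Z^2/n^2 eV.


E_n = -13.6 * Z^2 / n^2
= -13.6 * 3^2 / 12^2
= -13.6 * 9 / 144
= -0.85 eV

-0.85


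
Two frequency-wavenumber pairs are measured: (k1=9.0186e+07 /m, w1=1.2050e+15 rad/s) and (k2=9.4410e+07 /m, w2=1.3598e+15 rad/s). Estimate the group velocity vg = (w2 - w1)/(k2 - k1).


vg = (w2 - w1) / (k2 - k1)
= (1.3598e+15 - 1.2050e+15) / (9.4410e+07 - 9.0186e+07)
= 1.5480e+14 / 4.2240e+06
= 3.6648e+07 m/s

3.6648e+07


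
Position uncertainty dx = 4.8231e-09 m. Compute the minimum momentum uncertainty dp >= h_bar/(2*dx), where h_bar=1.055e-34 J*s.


dp = h_bar / (2 * dx)
= 1.055e-34 / (2 * 4.8231e-09)
= 1.055e-34 / 9.6462e-09
= 1.0937e-26 kg*m/s

1.0937e-26


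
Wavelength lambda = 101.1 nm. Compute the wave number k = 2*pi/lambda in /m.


k = 2 * pi / lambda
= 6.2832 / (101.1e-9)
= 6.2832 / 1.0110e-07
= 6.2148e+07 /m

6.2148e+07


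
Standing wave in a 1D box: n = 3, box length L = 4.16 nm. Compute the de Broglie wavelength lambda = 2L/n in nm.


lambda = 2L / n
= 2 * 4.16 / 3
= 8.32 / 3
= 2.7733 nm

2.7733


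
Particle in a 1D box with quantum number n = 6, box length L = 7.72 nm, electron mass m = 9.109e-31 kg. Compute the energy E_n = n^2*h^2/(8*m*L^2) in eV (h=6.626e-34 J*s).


E = n^2 * h^2 / (8 * m * L^2)
= 6^2 * (6.626e-34)^2 / (8 * 9.109e-31 * (7.72e-9)^2)
= 36 * 4.3904e-67 / (8 * 9.109e-31 * 5.9598e-17)
= 3.6392e-20 J
= 0.2272 eV

0.2272


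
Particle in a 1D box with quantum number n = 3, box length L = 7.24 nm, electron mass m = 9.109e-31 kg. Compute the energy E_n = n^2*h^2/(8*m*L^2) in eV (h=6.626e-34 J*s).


E = n^2 * h^2 / (8 * m * L^2)
= 3^2 * (6.626e-34)^2 / (8 * 9.109e-31 * (7.24e-9)^2)
= 9 * 4.3904e-67 / (8 * 9.109e-31 * 5.2418e-17)
= 1.0344e-20 J
= 0.0646 eV

0.0646


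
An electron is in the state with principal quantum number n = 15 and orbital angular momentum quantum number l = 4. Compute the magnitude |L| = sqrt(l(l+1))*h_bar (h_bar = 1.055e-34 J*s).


L = sqrt(l*(l+1)) * h_bar
= sqrt(4 * 5) * 1.055e-34
= sqrt(20) * 1.055e-34
= 4.4721 * 1.055e-34
= 4.7181e-34 J*s

4.7181e-34


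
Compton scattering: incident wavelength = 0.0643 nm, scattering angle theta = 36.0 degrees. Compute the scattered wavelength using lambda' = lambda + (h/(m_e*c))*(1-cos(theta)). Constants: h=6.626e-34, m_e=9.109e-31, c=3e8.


Compton wavelength: h/(m_e*c) = 2.4247e-12 m
d_lambda = 2.4247e-12 * (1 - cos(36.0 deg))
= 2.4247e-12 * 0.190983
= 4.6308e-13 m = 0.000463 nm
lambda' = 0.0643 + 0.000463
= 0.064763 nm

0.064763


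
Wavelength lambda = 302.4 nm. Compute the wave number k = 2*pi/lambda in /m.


k = 2 * pi / lambda
= 6.2832 / (302.4e-9)
= 6.2832 / 3.0240e-07
= 2.0778e+07 /m

2.0778e+07


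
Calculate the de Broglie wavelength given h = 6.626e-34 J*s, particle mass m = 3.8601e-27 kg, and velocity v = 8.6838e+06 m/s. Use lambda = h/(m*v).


lambda = h / (m * v)
= 6.626e-34 / (3.8601e-27 * 8.6838e+06)
= 6.626e-34 / 3.3520e-20
= 1.9767e-14 m

1.9767e-14


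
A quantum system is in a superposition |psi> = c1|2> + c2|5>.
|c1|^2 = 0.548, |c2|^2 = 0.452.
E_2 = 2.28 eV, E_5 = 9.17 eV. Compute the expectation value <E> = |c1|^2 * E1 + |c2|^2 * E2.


<E> = |c1|^2 * E1 + |c2|^2 * E2
= 0.548 * 2.28 + 0.452 * 9.17
= 1.2494 + 4.1448
= 5.3943 eV

5.3943


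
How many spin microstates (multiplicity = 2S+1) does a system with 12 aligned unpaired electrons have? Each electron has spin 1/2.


Total spin S = N * (1/2) = 12 * 0.5 = 6.0
Spin multiplicity = 2S + 1
= 2 * 6.0 + 1
= 13

13


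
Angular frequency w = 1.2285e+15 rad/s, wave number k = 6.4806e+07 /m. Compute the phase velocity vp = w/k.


vp = w / k
= 1.2285e+15 / 6.4806e+07
= 1.8957e+07 m/s

1.8957e+07


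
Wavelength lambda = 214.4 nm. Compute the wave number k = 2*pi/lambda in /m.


k = 2 * pi / lambda
= 6.2832 / (214.4e-9)
= 6.2832 / 2.1440e-07
= 2.9306e+07 /m

2.9306e+07


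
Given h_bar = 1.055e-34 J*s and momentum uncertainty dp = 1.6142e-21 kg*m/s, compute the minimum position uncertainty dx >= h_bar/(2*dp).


dx = h_bar / (2 * dp)
= 1.055e-34 / (2 * 1.6142e-21)
= 1.055e-34 / 3.2284e-21
= 3.2679e-14 m

3.2679e-14


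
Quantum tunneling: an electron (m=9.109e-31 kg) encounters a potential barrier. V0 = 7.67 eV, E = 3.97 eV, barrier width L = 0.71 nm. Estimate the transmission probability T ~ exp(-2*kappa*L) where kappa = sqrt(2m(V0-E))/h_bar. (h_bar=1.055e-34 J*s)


V0 - E = 3.7 eV = 5.9274e-19 J
kappa = sqrt(2 * m * (V0-E)) / h_bar
= sqrt(2 * 9.109e-31 * 5.9274e-19) / 1.055e-34
= 9.8499e+09 /m
2*kappa*L = 2 * 9.8499e+09 * 0.71e-9
= 13.9868
T = exp(-13.9868) = 8.425780e-07

8.425780e-07


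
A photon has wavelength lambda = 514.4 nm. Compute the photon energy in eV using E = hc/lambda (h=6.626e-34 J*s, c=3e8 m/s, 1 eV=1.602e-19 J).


E = hc / lambda
= (6.626e-34)(3e8) / (514.4e-9)
= 1.9878e-25 / 5.1440e-07
= 3.8643e-19 J
Converting to eV: 3.8643e-19 / 1.602e-19
= 2.4122 eV

2.4122


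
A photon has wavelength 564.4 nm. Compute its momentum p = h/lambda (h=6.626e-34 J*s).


p = h / lambda
= 6.626e-34 / (564.4e-9)
= 6.626e-34 / 5.6440e-07
= 1.1740e-27 kg*m/s

1.1740e-27


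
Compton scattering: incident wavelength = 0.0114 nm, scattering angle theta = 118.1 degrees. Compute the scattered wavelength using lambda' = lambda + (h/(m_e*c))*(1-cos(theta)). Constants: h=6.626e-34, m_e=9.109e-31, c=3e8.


Compton wavelength: h/(m_e*c) = 2.4247e-12 m
d_lambda = 2.4247e-12 * (1 - cos(118.1 deg))
= 2.4247e-12 * 1.471012
= 3.5668e-12 m = 0.003567 nm
lambda' = 0.0114 + 0.003567
= 0.014967 nm

0.014967


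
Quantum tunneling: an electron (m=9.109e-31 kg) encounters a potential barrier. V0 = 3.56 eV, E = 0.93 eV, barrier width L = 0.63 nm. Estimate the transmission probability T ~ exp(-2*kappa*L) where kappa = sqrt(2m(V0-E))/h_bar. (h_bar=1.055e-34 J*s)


V0 - E = 2.63 eV = 4.2133e-19 J
kappa = sqrt(2 * m * (V0-E)) / h_bar
= sqrt(2 * 9.109e-31 * 4.2133e-19) / 1.055e-34
= 8.3044e+09 /m
2*kappa*L = 2 * 8.3044e+09 * 0.63e-9
= 10.4635
T = exp(-10.4635) = 2.855969e-05

2.855969e-05


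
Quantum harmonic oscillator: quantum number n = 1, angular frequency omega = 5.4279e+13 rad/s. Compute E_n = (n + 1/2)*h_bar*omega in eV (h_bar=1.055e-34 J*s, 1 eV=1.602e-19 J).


E = (n + 1/2) * h_bar * omega
= (1 + 0.5) * 1.055e-34 * 5.4279e+13
= 1.5 * 5.7264e-21
= 8.5897e-21 J
= 0.0536 eV

0.0536


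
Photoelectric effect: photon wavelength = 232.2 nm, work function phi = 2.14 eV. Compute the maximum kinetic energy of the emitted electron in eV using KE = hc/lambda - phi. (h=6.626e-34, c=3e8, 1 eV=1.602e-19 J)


E_photon = hc / lambda
= (6.626e-34)(3e8) / (232.2e-9)
= 8.5607e-19 J
= 5.3438 eV
KE = E_photon - phi
= 5.3438 - 2.14
= 3.2038 eV

3.2038


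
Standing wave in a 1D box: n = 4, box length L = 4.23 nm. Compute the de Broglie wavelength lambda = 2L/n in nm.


lambda = 2L / n
= 2 * 4.23 / 4
= 8.46 / 4
= 2.115 nm

2.115


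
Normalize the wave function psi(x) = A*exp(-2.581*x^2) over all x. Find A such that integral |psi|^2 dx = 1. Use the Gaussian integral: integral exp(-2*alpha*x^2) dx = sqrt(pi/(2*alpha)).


integral |psi|^2 dx = A^2 * sqrt(pi/(2*alpha)) = 1
A^2 = sqrt(2*alpha/pi)
= sqrt(2 * 2.581 / pi)
= 1.281841
A = sqrt(1.281841)
= 1.1322

1.1322


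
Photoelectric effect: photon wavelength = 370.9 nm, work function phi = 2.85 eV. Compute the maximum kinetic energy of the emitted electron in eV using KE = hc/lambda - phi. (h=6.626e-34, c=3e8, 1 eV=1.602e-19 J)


E_photon = hc / lambda
= (6.626e-34)(3e8) / (370.9e-9)
= 5.3594e-19 J
= 3.3454 eV
KE = E_photon - phi
= 3.3454 - 2.85
= 0.4954 eV

0.4954


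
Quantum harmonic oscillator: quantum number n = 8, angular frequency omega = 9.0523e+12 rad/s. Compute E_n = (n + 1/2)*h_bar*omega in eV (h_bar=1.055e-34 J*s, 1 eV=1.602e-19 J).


E = (n + 1/2) * h_bar * omega
= (8 + 0.5) * 1.055e-34 * 9.0523e+12
= 8.5 * 9.5502e-22
= 8.1177e-21 J
= 0.0507 eV

0.0507
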